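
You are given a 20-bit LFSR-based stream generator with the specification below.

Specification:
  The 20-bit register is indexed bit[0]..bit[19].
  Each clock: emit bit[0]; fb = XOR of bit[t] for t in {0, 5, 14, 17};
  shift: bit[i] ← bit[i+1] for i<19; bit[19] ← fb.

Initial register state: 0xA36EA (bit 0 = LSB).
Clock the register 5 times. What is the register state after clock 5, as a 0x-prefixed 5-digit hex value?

reg_0 = 0xA36EA
clock 1: out=0, reg = 0x51B75
clock 2: out=1, reg = 0x28DBA
clock 3: out=0, reg = 0x146DD
clock 4: out=1, reg = 0x0A36E
clock 5: out=0, reg = 0x851B7

0x851B7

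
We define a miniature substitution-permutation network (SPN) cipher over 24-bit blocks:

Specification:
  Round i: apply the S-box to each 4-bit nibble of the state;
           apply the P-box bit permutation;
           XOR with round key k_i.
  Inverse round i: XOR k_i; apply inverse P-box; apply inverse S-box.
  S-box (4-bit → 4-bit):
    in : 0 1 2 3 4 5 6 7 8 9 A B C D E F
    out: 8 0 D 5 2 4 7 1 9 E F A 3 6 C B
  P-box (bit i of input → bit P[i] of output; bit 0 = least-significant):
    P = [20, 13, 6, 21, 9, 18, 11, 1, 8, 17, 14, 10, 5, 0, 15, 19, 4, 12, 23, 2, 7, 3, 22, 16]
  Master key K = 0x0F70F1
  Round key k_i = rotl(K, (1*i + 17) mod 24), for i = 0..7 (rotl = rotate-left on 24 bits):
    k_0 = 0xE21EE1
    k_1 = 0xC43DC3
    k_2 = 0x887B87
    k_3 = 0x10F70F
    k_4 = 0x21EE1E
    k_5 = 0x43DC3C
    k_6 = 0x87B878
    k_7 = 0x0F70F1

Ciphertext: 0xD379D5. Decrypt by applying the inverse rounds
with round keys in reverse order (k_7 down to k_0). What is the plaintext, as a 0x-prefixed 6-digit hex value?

s_0 = ciphertext = 0xD379D5
s_1 = InvRound(s_0, k_7) = 0x5E87D7
s_2 = InvRound(s_1, k_6) = 0xA9F82C
s_3 = InvRound(s_2, k_5) = 0x530B1B
s_4 = InvRound(s_3, k_4) = 0x50DA1F
s_5 = InvRound(s_4, k_3) = 0x571854
s_6 = InvRound(s_5, k_2) = 0x23B6F6
s_7 = InvRound(s_6, k_1) = 0xE26C60
s_8 = InvRound(s_7, k_0) = 0x744574

0x744574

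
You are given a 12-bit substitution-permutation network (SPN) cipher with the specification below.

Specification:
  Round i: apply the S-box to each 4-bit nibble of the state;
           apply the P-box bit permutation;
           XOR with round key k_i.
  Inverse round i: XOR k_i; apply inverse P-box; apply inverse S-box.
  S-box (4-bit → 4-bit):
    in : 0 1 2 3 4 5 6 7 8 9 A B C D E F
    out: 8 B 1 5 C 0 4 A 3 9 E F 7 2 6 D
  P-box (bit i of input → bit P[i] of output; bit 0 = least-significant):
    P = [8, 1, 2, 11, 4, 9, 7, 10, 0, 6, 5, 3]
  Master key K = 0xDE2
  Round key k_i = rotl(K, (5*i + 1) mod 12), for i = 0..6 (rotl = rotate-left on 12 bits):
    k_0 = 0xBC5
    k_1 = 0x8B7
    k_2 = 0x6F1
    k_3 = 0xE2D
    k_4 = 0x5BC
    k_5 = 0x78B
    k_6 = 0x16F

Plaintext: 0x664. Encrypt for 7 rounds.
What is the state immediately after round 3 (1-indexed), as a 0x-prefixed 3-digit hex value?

0x8AC

s_0 = plaintext = 0x664
s_1 = Round(s_0, k_0) = 0x361
s_2 = Round(s_1, k_1) = 0x114
s_3 = Round(s_2, k_2) = 0x8AC
s_4 = Round(s_3, k_3) = 0x9EA
s_5 = Round(s_4, k_4) = 0xF33
s_6 = Round(s_5, k_5) = 0x636
s_7 = Round(s_6, k_6) = 0x1DB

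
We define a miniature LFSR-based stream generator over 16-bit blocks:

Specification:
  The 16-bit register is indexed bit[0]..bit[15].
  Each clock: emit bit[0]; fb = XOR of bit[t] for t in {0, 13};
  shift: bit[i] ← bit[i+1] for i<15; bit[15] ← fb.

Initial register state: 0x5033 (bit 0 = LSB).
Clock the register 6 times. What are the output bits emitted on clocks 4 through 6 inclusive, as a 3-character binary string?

reg_0 = 0x5033
clock 1: out=1, reg = 0xA819
clock 2: out=1, reg = 0x540C
clock 3: out=0, reg = 0x2A06
clock 4: out=0, reg = 0x9503
clock 5: out=1, reg = 0xCA81
clock 6: out=1, reg = 0xE540

011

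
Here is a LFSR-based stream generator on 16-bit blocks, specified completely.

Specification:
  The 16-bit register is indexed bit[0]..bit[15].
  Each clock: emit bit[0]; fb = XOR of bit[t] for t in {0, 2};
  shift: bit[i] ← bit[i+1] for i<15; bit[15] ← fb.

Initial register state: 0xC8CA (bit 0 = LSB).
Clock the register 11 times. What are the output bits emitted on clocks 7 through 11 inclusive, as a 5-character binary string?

reg_0 = 0xC8CA
clock 1: out=0, reg = 0x6465
clock 2: out=1, reg = 0x3232
clock 3: out=0, reg = 0x1919
clock 4: out=1, reg = 0x8C8C
clock 5: out=0, reg = 0xC646
clock 6: out=0, reg = 0xE323
clock 7: out=1, reg = 0xF191
clock 8: out=1, reg = 0xF8C8
clock 9: out=0, reg = 0x7C64
clock 10: out=0, reg = 0xBE32
clock 11: out=0, reg = 0x5F19

11000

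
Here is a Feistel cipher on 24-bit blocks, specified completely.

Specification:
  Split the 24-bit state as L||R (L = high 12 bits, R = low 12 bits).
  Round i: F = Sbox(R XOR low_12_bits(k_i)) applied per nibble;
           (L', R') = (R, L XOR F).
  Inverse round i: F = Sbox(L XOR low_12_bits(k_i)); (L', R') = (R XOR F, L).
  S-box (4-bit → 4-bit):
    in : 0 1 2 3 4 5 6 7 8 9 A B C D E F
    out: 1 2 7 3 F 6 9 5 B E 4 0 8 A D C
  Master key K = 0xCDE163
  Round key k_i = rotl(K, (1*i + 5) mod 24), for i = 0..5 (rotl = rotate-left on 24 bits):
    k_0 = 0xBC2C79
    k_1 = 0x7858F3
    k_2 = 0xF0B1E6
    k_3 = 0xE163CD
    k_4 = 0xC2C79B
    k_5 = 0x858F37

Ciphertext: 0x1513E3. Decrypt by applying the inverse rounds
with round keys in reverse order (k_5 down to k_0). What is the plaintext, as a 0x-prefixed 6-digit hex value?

0x06F150

s_0 = ciphertext = 0x1513E3
s_1 = InvRound(s_0, k_5) = 0xE7A151
s_2 = InvRound(s_1, k_4) = 0xF83E7A
s_3 = InvRound(s_2, k_3) = 0x687F83
s_4 = InvRound(s_3, k_2) = 0xA11687
s_5 = InvRound(s_4, k_1) = 0x150A11
s_6 = InvRound(s_5, k_0) = 0x06F150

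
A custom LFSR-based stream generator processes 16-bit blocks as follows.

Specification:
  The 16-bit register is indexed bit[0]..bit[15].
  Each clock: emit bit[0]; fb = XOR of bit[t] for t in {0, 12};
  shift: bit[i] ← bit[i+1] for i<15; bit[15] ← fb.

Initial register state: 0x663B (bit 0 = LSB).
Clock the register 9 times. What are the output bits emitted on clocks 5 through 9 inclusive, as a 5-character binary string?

11000

reg_0 = 0x663B
clock 1: out=1, reg = 0xB31D
clock 2: out=1, reg = 0x598E
clock 3: out=0, reg = 0xACC7
clock 4: out=1, reg = 0xD663
clock 5: out=1, reg = 0x6B31
clock 6: out=1, reg = 0xB598
clock 7: out=0, reg = 0xDACC
clock 8: out=0, reg = 0xED66
clock 9: out=0, reg = 0x76B3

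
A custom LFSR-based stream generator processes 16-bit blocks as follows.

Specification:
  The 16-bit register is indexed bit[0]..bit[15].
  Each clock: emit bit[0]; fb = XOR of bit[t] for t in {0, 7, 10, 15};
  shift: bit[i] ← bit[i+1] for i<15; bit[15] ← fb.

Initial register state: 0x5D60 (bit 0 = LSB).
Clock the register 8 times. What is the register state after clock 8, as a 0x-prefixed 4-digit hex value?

reg_0 = 0x5D60
clock 1: out=0, reg = 0xAEB0
clock 2: out=0, reg = 0xD758
clock 3: out=0, reg = 0x6BAC
clock 4: out=0, reg = 0xB5D6
clock 5: out=0, reg = 0xDAEB
clock 6: out=1, reg = 0xED75
clock 7: out=1, reg = 0xF6BA
clock 8: out=0, reg = 0xFB5D

0xFB5D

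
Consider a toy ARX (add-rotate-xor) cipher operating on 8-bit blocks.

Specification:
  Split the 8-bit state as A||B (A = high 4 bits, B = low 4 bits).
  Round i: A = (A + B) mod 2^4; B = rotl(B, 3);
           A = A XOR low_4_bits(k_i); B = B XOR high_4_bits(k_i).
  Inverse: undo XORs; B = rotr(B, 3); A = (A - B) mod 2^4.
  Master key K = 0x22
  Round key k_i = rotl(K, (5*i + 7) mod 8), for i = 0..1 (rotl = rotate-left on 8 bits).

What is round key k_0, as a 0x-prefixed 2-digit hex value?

K = 0x22
k_0 = rotl(K, (5*0+7) mod 8) = rotl(K, 7) = 0x11

0x11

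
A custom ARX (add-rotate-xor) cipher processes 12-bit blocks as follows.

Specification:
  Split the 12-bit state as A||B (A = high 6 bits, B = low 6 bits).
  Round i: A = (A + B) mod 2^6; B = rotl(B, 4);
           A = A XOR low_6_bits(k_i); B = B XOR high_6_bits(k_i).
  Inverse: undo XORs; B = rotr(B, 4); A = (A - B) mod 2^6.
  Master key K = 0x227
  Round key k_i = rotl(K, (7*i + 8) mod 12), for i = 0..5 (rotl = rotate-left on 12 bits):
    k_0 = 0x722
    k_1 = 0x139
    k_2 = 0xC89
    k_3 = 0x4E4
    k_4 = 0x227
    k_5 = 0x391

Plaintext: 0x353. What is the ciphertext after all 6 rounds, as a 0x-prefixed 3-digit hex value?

s_0 = plaintext = 0x353
s_1 = Round(s_0, k_0) = 0x0A8
s_2 = Round(s_1, k_1) = 0x4CE
s_3 = Round(s_2, k_2) = 0xA11
s_4 = Round(s_3, k_3) = 0x747
s_5 = Round(s_4, k_4) = 0x0F9
s_6 = Round(s_5, k_5) = 0xB50

0xB50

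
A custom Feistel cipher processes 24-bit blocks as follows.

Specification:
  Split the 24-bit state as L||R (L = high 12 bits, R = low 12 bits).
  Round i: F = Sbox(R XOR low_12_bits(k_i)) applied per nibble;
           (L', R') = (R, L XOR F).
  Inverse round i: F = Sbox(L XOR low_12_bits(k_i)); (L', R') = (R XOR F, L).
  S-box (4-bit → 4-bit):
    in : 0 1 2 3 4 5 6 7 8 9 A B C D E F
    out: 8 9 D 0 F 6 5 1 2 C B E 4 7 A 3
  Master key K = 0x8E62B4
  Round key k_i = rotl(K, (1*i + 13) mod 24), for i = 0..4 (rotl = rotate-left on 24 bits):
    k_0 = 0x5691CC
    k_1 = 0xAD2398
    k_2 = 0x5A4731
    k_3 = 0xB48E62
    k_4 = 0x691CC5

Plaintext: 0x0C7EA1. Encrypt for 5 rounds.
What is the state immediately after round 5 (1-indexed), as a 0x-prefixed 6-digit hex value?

s_0 = plaintext = 0x0C7EA1
s_1 = Round(s_0, k_0) = 0xEA1390
s_2 = Round(s_1, k_1) = 0x390623
s_3 = Round(s_2, k_2) = 0x623A0D
s_4 = Round(s_3, k_3) = 0xA0D970
s_5 = Round(s_4, k_4) = 0x970CEB

0x970CEB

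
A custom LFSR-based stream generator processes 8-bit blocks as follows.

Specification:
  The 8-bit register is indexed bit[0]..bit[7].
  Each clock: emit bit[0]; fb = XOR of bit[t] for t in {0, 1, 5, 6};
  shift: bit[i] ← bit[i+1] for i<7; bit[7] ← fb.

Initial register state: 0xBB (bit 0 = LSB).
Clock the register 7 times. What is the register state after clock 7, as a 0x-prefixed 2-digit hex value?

0xFB

reg_0 = 0xBB
clock 1: out=1, reg = 0xDD
clock 2: out=1, reg = 0x6E
clock 3: out=0, reg = 0xB7
clock 4: out=1, reg = 0xDB
clock 5: out=1, reg = 0xED
clock 6: out=1, reg = 0xF6
clock 7: out=0, reg = 0xFB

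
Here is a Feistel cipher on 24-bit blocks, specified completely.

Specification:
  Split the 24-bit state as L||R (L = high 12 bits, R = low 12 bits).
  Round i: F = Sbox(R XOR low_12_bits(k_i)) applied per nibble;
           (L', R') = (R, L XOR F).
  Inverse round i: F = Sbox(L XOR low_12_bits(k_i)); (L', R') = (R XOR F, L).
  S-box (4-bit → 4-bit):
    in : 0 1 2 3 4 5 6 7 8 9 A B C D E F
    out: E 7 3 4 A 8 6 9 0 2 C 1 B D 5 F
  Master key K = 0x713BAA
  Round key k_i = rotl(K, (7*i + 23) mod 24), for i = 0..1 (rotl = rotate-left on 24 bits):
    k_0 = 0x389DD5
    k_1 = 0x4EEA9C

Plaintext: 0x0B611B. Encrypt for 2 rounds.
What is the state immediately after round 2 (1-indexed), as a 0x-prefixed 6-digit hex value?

s_0 = plaintext = 0x0B611B
s_1 = Round(s_0, k_0) = 0x11BB03
s_2 = Round(s_1, k_1) = 0xB03634

0xB03634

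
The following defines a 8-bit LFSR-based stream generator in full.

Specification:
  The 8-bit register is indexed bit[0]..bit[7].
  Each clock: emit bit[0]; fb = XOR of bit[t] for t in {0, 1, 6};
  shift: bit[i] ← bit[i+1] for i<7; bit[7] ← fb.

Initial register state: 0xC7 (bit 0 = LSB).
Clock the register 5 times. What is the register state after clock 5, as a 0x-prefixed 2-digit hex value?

reg_0 = 0xC7
clock 1: out=1, reg = 0xE3
clock 2: out=1, reg = 0xF1
clock 3: out=1, reg = 0x78
clock 4: out=0, reg = 0xBC
clock 5: out=0, reg = 0x5E

0x5E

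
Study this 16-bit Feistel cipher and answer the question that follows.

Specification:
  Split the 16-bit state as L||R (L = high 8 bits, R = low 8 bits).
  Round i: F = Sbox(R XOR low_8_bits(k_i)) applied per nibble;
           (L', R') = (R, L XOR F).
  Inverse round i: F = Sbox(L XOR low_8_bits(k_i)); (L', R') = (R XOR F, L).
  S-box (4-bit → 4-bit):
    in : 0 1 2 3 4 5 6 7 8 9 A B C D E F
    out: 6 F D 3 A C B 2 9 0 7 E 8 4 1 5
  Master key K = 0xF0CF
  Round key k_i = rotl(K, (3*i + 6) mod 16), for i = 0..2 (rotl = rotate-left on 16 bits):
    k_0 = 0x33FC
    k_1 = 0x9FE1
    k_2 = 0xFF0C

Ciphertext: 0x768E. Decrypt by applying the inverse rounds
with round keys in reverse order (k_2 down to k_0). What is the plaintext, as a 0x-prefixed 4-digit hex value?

s_0 = ciphertext = 0x768E
s_1 = InvRound(s_0, k_2) = 0xA976
s_2 = InvRound(s_1, k_1) = 0xDFA9
s_3 = InvRound(s_2, k_0) = 0x7ADF

0x7ADF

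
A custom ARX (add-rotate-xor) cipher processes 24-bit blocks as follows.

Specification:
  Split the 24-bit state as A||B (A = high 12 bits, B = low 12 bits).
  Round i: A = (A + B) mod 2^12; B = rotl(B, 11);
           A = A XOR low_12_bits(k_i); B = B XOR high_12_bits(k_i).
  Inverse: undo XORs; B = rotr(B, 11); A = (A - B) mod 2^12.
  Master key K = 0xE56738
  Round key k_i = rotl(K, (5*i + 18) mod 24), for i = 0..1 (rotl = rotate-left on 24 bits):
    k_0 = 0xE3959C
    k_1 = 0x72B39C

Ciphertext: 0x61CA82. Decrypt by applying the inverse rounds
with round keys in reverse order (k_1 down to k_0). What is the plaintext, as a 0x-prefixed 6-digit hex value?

s_0 = ciphertext = 0x61CA82
s_1 = InvRound(s_0, k_1) = 0xA2DB53
s_2 = InvRound(s_1, k_0) = 0x4DDAD4

0x4DDAD4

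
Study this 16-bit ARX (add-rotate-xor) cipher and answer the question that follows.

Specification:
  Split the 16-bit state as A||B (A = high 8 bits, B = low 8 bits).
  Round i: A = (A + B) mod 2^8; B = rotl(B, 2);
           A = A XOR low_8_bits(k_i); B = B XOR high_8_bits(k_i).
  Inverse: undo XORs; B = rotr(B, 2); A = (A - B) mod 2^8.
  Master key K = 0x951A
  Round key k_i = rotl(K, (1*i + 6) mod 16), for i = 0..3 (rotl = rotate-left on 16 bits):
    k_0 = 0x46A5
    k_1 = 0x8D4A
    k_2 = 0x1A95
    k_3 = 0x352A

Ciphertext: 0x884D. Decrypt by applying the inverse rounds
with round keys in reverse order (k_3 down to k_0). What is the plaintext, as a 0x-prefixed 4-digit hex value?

0x3959

s_0 = ciphertext = 0x884D
s_1 = InvRound(s_0, k_3) = 0x841E
s_2 = InvRound(s_1, k_2) = 0x1001
s_3 = InvRound(s_2, k_1) = 0x3723
s_4 = InvRound(s_3, k_0) = 0x3959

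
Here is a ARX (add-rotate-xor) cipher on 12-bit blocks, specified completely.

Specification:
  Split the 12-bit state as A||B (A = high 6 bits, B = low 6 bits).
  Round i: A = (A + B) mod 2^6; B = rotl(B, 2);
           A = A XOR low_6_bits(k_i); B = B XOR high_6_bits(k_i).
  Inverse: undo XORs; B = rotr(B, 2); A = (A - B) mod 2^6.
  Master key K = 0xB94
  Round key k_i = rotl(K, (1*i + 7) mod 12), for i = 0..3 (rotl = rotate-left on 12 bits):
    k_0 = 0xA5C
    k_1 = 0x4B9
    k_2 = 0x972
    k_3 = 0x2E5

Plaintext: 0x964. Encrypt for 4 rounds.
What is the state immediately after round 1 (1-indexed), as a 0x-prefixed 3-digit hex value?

0x57B

s_0 = plaintext = 0x964
s_1 = Round(s_0, k_0) = 0x57B
s_2 = Round(s_1, k_1) = 0xA7D
s_3 = Round(s_2, k_2) = 0x512
s_4 = Round(s_3, k_3) = 0x0C2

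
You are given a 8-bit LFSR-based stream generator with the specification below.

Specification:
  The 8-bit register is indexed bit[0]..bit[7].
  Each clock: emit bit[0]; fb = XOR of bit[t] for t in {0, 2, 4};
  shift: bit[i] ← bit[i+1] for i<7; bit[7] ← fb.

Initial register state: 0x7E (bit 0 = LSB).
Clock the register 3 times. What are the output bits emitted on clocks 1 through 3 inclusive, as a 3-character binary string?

reg_0 = 0x7E
clock 1: out=0, reg = 0x3F
clock 2: out=1, reg = 0x9F
clock 3: out=1, reg = 0xCF

011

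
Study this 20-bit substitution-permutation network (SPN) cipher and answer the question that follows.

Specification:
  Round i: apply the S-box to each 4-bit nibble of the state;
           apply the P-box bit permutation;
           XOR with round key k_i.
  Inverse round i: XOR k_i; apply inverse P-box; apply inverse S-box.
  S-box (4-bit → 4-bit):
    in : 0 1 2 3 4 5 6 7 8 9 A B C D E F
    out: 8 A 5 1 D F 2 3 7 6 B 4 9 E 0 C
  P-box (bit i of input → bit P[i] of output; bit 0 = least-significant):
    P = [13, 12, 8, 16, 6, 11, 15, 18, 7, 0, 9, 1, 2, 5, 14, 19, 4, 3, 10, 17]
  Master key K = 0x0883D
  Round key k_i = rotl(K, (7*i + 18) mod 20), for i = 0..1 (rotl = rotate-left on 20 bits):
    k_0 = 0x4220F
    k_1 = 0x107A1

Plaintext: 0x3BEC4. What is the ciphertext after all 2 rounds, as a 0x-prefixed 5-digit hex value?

0xECE6D

s_0 = plaintext = 0x3BEC4
s_1 = Round(s_0, k_0) = 0x1435F
s_2 = Round(s_1, k_1) = 0xECE6D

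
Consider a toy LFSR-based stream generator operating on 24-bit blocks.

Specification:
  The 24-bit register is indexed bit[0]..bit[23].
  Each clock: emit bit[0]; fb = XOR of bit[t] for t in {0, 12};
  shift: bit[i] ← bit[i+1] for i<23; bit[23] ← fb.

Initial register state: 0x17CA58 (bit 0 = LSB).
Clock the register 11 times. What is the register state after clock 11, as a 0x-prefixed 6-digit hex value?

0x6482F9

reg_0 = 0x17CA58
clock 1: out=0, reg = 0x0BE52C
clock 2: out=0, reg = 0x05F296
clock 3: out=0, reg = 0x82F94B
clock 4: out=1, reg = 0x417CA5
clock 5: out=1, reg = 0x20BE52
clock 6: out=0, reg = 0x905F29
clock 7: out=1, reg = 0x482F94
clock 8: out=0, reg = 0x2417CA
clock 9: out=0, reg = 0x920BE5
clock 10: out=1, reg = 0xC905F2
clock 11: out=0, reg = 0x6482F9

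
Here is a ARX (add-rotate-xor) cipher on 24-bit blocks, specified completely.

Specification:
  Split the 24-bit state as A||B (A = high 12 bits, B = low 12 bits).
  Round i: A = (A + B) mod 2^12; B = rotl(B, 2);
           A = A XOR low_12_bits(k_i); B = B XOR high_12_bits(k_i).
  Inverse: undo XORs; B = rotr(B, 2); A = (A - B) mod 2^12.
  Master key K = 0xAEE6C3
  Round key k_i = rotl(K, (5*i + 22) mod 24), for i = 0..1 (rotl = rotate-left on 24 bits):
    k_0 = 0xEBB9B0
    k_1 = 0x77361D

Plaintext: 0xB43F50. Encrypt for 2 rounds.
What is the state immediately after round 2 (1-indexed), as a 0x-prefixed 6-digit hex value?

0x106893

s_0 = plaintext = 0xB43F50
s_1 = Round(s_0, k_0) = 0x3233F8
s_2 = Round(s_1, k_1) = 0x106893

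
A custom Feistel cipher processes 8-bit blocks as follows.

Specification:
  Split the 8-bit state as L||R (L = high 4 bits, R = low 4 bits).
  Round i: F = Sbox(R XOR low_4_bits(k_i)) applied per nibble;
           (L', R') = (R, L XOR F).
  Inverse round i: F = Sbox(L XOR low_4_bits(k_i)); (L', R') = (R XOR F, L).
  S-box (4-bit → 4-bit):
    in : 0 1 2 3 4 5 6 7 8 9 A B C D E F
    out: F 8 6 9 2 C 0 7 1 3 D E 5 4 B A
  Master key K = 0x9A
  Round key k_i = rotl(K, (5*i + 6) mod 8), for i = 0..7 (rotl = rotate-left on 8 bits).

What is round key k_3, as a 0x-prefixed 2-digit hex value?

K = 0x9A
k_0 = rotl(K, (5*0+6) mod 8) = rotl(K, 6) = 0xA6
k_1 = rotl(K, (5*1+6) mod 8) = rotl(K, 3) = 0xD4
k_2 = rotl(K, (5*2+6) mod 8) = rotl(K, 0) = 0x9A
k_3 = rotl(K, (5*3+6) mod 8) = rotl(K, 5) = 0x53

0x53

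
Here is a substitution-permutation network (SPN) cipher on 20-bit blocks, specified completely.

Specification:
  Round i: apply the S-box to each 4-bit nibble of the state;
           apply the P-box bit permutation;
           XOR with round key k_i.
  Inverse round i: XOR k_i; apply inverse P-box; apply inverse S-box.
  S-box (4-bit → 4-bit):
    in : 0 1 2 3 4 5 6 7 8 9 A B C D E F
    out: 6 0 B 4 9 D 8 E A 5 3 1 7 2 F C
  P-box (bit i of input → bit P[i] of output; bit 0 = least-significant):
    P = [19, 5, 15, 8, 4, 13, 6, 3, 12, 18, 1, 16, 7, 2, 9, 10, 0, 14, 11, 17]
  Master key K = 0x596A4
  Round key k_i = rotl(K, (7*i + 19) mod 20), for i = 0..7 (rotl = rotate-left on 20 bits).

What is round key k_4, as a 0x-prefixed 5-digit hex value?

0xB522C

K = 0x596A4
k_0 = rotl(K, (7*0+19) mod 20) = rotl(K, 19) = 0x2CB52
k_1 = rotl(K, (7*1+19) mod 20) = rotl(K, 6) = 0x5A916
k_2 = rotl(K, (7*2+19) mod 20) = rotl(K, 13) = 0x48B2D
k_3 = rotl(K, (7*3+19) mod 20) = rotl(K, 0) = 0x596A4
k_4 = rotl(K, (7*4+19) mod 20) = rotl(K, 7) = 0xB522C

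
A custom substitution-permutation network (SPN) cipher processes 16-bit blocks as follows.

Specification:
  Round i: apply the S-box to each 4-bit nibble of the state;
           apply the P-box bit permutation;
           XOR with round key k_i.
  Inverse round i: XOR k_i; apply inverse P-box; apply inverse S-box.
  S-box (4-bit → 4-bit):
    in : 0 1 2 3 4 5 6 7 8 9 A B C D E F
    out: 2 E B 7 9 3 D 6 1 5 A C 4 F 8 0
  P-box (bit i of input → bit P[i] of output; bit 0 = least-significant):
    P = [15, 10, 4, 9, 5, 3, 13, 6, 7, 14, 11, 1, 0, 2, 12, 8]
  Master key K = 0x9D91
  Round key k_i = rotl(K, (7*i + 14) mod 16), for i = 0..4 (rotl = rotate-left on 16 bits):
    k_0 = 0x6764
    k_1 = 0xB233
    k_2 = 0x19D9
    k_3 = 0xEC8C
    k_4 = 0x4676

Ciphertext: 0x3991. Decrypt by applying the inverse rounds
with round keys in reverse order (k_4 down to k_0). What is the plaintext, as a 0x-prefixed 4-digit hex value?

0x664A

s_0 = ciphertext = 0x3991
s_1 = InvRound(s_0, k_4) = 0xDD6A
s_2 = InvRound(s_1, k_3) = 0x146F
s_3 = InvRound(s_2, k_2) = 0xA687
s_4 = InvRound(s_3, k_1) = 0x7887
s_5 = InvRound(s_4, k_0) = 0x664A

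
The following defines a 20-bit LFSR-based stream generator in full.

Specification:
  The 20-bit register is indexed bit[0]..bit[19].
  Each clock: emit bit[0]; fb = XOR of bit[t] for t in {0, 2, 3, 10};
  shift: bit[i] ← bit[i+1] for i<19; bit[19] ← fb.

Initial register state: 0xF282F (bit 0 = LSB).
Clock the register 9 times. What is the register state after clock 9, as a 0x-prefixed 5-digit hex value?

reg_0 = 0xF282F
clock 1: out=1, reg = 0xF9417
clock 2: out=1, reg = 0xFCA0B
clock 3: out=1, reg = 0x7E505
clock 4: out=1, reg = 0xBF282
clock 5: out=0, reg = 0x5F941
clock 6: out=1, reg = 0xAFCA0
clock 7: out=0, reg = 0xD7E50
clock 8: out=0, reg = 0xEBF28
clock 9: out=0, reg = 0x75F94

0x75F94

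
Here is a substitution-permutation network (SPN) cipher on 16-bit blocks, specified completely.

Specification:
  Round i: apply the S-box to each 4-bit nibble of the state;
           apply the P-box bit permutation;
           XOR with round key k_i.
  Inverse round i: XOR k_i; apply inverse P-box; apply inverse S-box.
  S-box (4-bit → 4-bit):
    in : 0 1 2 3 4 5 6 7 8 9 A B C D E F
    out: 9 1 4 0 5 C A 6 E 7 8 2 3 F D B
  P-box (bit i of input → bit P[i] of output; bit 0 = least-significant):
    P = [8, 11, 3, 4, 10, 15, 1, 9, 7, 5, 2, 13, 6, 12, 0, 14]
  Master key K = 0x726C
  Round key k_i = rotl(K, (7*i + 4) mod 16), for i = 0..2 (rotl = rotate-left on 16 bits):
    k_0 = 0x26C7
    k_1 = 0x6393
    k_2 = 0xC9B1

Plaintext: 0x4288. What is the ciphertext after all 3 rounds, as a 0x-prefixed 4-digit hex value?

0xA01B

s_0 = plaintext = 0x4288
s_1 = Round(s_0, k_0) = 0xAC98
s_2 = Round(s_1, k_1) = 0xAF29
s_3 = Round(s_2, k_2) = 0xA01B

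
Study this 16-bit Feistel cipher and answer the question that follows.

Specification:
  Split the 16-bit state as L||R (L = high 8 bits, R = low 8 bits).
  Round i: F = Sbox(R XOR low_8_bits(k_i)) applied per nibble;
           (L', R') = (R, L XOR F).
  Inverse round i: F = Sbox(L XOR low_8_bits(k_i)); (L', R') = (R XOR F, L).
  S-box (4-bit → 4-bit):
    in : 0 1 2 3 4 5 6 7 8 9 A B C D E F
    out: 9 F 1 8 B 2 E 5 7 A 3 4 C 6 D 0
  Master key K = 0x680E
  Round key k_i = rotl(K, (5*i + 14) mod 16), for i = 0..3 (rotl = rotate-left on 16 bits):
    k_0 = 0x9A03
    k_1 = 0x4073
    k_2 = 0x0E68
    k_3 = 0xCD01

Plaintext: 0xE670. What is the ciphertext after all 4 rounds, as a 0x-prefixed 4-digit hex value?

0xD3D7

s_0 = plaintext = 0xE670
s_1 = Round(s_0, k_0) = 0x70BE
s_2 = Round(s_1, k_1) = 0xBEB6
s_3 = Round(s_2, k_2) = 0xB6D3
s_4 = Round(s_3, k_3) = 0xD3D7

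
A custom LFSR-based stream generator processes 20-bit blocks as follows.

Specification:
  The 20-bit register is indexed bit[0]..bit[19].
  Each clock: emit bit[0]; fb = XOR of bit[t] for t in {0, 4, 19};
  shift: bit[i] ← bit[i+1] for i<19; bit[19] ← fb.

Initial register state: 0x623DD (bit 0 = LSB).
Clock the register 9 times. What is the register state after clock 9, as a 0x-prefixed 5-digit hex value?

reg_0 = 0x623DD
clock 1: out=1, reg = 0x311EE
clock 2: out=0, reg = 0x188F7
clock 3: out=1, reg = 0x0C47B
clock 4: out=1, reg = 0x0623D
clock 5: out=1, reg = 0x0311E
clock 6: out=0, reg = 0x8188F
clock 7: out=1, reg = 0x40C47
clock 8: out=1, reg = 0xA0623
clock 9: out=1, reg = 0x50311

0x50311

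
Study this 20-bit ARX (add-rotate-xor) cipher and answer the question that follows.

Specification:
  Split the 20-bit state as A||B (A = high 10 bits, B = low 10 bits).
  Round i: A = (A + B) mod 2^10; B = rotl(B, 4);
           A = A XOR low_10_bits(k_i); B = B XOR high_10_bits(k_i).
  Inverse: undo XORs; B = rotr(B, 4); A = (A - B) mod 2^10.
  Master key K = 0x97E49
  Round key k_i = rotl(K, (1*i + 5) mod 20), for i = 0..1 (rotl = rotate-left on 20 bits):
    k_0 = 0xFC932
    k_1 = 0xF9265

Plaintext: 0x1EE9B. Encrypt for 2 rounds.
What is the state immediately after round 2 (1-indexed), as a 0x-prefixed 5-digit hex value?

0x8276D

s_0 = plaintext = 0x1EE9B
s_1 = Round(s_0, k_0) = 0x89248
s_2 = Round(s_1, k_1) = 0x8276D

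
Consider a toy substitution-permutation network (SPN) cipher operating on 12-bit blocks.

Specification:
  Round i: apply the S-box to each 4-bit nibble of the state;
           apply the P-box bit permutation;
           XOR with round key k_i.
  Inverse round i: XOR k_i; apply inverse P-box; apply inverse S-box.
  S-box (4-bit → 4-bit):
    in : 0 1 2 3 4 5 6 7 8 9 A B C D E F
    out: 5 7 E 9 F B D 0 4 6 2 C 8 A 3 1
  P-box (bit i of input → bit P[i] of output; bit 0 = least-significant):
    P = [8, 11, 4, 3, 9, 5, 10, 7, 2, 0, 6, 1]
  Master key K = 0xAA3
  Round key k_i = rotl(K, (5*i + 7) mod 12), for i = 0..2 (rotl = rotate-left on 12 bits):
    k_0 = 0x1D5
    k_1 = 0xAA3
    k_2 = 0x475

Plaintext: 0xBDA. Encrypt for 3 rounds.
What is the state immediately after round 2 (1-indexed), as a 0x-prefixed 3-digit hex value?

s_0 = plaintext = 0xBDA
s_1 = Round(s_0, k_0) = 0x937
s_2 = Round(s_1, k_1) = 0x862
s_3 = Round(s_2, k_2) = 0xAAD

0x862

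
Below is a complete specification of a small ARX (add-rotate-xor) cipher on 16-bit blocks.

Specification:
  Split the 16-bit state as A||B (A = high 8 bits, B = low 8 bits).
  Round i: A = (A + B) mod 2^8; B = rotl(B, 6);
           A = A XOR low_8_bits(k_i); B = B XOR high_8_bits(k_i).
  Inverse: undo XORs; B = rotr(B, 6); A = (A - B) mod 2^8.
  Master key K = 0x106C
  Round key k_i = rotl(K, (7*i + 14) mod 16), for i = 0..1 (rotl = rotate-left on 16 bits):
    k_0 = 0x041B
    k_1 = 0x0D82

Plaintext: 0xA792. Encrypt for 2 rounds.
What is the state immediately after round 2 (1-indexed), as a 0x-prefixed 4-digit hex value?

s_0 = plaintext = 0xA792
s_1 = Round(s_0, k_0) = 0x22A0
s_2 = Round(s_1, k_1) = 0x4025

0x4025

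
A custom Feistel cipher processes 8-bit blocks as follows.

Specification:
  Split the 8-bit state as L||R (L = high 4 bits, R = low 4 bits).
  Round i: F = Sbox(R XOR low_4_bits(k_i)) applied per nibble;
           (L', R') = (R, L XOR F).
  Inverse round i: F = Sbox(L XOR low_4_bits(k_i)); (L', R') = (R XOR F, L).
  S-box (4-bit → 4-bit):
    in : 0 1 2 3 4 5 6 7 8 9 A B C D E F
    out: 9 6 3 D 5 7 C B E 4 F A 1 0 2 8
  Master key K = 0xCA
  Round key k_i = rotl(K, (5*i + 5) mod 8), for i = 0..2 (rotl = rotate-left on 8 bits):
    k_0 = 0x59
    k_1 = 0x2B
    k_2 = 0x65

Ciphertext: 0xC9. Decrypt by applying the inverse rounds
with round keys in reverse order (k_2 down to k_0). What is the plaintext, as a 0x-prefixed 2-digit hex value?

0x90

s_0 = ciphertext = 0xC9
s_1 = InvRound(s_0, k_2) = 0xDC
s_2 = InvRound(s_1, k_1) = 0x0D
s_3 = InvRound(s_2, k_0) = 0x90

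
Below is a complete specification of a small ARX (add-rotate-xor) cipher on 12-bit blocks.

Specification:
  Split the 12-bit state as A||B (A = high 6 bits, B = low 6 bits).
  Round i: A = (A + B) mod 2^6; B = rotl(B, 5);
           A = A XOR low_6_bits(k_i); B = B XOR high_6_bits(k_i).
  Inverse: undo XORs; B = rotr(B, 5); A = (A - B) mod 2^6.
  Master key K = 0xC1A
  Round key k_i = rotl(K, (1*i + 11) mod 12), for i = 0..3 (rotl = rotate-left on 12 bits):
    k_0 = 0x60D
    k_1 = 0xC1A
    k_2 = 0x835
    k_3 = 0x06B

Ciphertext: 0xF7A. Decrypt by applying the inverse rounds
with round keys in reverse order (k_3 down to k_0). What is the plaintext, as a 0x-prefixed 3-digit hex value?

0x789

s_0 = ciphertext = 0xF7A
s_1 = InvRound(s_0, k_3) = 0x7F7
s_2 = InvRound(s_1, k_2) = 0xF2E
s_3 = InvRound(s_2, k_1) = 0xABC
s_4 = InvRound(s_3, k_0) = 0x789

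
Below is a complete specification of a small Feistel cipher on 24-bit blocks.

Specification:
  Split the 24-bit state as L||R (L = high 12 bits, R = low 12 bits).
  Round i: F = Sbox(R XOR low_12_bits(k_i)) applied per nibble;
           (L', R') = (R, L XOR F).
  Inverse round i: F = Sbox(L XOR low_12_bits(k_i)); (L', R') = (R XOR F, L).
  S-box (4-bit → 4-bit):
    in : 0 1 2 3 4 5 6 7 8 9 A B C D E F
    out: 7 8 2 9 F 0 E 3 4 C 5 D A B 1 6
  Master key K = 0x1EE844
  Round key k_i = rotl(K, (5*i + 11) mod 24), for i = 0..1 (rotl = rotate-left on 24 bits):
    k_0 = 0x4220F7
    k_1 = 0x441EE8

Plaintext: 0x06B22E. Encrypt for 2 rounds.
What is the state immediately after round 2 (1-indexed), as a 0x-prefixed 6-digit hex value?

s_0 = plaintext = 0x06B22E
s_1 = Round(s_0, k_0) = 0x22E2D7
s_2 = Round(s_1, k_1) = 0x2D78B8

0x2D78B8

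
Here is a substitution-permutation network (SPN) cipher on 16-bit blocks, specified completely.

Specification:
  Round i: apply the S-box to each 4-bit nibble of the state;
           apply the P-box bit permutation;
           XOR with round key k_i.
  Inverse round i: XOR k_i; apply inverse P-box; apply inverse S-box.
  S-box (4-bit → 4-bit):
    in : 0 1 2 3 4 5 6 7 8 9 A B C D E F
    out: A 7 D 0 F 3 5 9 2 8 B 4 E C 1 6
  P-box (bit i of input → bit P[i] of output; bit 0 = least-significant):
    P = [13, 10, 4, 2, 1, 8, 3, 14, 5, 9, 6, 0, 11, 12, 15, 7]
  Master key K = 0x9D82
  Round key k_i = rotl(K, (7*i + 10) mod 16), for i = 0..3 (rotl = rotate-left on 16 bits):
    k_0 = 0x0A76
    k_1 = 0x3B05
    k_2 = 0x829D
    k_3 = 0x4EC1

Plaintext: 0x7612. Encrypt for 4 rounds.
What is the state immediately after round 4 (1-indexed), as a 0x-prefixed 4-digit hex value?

0xC77C

s_0 = plaintext = 0x7612
s_1 = Round(s_0, k_0) = 0x2388
s_2 = Round(s_1, k_1) = 0xB685
s_3 = Round(s_2, k_2) = 0x27FD
s_4 = Round(s_3, k_3) = 0xC77C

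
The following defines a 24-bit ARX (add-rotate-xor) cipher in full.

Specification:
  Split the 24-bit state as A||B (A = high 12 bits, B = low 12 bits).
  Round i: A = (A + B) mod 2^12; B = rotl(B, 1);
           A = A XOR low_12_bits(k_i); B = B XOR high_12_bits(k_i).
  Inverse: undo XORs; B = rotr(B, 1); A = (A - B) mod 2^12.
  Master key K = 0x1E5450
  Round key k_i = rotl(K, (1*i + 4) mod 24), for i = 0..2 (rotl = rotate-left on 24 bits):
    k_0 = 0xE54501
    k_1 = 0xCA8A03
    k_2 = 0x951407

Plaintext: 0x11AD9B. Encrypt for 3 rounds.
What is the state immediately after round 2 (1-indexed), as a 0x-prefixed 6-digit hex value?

s_0 = plaintext = 0x11AD9B
s_1 = Round(s_0, k_0) = 0xBB4563
s_2 = Round(s_1, k_1) = 0xB1466E
s_3 = Round(s_2, k_2) = 0x58558D

0xB1466E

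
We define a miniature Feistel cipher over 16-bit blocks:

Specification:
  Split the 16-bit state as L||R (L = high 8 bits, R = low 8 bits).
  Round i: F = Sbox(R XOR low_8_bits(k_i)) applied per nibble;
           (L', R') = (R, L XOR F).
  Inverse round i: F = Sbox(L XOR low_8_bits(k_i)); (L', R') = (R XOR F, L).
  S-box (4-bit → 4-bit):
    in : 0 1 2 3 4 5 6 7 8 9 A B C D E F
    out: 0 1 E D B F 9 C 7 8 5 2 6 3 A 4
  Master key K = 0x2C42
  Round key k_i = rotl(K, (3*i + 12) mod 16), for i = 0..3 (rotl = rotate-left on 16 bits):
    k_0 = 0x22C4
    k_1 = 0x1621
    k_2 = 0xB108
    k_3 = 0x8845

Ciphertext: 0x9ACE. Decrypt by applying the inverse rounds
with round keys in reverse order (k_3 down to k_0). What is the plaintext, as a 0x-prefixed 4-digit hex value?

0x15B5

s_0 = ciphertext = 0x9ACE
s_1 = InvRound(s_0, k_3) = 0xFA9A
s_2 = InvRound(s_1, k_2) = 0xD4FA
s_3 = InvRound(s_2, k_1) = 0xB5D4
s_4 = InvRound(s_3, k_0) = 0x15B5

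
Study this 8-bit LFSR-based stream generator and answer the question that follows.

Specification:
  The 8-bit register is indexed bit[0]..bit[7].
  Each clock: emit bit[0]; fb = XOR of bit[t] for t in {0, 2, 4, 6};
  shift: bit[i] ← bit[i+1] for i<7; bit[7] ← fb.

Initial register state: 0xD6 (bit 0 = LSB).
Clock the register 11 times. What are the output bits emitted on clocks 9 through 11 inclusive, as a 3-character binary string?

100

reg_0 = 0xD6
clock 1: out=0, reg = 0xEB
clock 2: out=1, reg = 0x75
clock 3: out=1, reg = 0x3A
clock 4: out=0, reg = 0x9D
clock 5: out=1, reg = 0xCE
clock 6: out=0, reg = 0x67
clock 7: out=1, reg = 0xB3
clock 8: out=1, reg = 0x59
clock 9: out=1, reg = 0xAC
clock 10: out=0, reg = 0xD6
clock 11: out=0, reg = 0xEB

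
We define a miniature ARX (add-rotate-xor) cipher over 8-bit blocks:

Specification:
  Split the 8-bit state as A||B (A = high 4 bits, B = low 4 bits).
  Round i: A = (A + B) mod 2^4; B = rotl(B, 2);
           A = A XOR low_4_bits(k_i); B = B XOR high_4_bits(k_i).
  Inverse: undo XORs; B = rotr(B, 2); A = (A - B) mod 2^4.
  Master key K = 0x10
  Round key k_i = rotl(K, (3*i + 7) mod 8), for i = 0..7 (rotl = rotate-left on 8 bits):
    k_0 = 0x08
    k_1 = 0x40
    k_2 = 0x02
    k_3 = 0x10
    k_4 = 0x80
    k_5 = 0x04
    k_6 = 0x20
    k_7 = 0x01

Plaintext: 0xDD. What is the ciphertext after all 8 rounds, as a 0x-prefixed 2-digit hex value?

s_0 = plaintext = 0xDD
s_1 = Round(s_0, k_0) = 0x27
s_2 = Round(s_1, k_1) = 0x99
s_3 = Round(s_2, k_2) = 0x06
s_4 = Round(s_3, k_3) = 0x68
s_5 = Round(s_4, k_4) = 0xEA
s_6 = Round(s_5, k_5) = 0xCA
s_7 = Round(s_6, k_6) = 0x68
s_8 = Round(s_7, k_7) = 0xF2

0xF2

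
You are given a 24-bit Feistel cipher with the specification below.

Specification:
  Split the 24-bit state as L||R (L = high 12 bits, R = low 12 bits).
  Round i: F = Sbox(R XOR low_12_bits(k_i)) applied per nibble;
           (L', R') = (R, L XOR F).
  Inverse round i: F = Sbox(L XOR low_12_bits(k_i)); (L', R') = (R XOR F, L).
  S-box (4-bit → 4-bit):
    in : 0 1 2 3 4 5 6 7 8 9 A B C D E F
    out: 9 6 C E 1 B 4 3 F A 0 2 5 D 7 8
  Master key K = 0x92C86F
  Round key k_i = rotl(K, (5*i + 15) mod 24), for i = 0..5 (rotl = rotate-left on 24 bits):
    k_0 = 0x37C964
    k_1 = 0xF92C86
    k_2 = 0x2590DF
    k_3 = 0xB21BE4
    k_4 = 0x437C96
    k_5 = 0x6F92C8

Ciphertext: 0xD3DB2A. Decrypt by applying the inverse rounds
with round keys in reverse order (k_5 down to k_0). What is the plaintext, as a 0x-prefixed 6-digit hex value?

0x874BC9

s_0 = ciphertext = 0xD3DB2A
s_1 = InvRound(s_0, k_5) = 0x3A1D3D
s_2 = InvRound(s_1, k_4) = 0x5DE3A1
s_3 = InvRound(s_2, k_3) = 0x4415DE
s_4 = InvRound(s_3, k_2) = 0x479441
s_5 = InvRound(s_4, k_1) = 0xBC9479
s_6 = InvRound(s_5, k_0) = 0x874BC9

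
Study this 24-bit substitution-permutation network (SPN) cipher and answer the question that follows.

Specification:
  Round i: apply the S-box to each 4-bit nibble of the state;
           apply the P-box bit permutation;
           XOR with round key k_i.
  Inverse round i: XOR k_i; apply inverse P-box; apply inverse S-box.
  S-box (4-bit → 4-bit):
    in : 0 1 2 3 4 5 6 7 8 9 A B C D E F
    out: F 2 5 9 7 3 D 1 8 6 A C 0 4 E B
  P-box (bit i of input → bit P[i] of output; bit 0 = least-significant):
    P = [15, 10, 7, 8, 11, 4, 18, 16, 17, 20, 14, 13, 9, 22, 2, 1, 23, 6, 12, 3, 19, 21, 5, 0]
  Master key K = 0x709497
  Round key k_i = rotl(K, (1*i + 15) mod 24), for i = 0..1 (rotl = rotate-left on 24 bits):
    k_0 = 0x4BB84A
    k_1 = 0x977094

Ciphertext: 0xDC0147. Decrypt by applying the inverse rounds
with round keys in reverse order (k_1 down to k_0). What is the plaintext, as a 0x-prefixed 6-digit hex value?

s_0 = ciphertext = 0xDC0147
s_1 = InvRound(s_0, k_1) = 0x39A6AB
s_2 = InvRound(s_1, k_0) = 0xE95579

0xE95579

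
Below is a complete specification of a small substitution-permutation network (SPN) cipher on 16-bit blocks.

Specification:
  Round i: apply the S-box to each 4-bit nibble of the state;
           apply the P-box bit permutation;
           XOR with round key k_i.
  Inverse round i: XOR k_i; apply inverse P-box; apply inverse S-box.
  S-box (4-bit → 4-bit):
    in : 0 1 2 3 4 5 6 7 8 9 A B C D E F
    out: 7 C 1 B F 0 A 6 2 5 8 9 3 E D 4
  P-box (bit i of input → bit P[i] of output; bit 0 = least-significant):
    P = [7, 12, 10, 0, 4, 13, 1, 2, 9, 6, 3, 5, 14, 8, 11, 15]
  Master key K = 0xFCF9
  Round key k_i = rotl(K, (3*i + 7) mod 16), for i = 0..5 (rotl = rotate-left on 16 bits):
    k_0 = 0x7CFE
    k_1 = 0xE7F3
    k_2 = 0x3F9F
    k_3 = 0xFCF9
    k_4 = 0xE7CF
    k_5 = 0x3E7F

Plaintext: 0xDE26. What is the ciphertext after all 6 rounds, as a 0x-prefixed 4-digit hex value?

s_0 = plaintext = 0xDE26
s_1 = Round(s_0, k_0) = 0xE7C7
s_2 = Round(s_1, k_1) = 0x1BAB
s_3 = Round(s_2, k_2) = 0xB53A
s_4 = Round(s_3, k_3) = 0x1CEC
s_5 = Round(s_4, k_4) = 0x7D19
s_6 = Round(s_5, k_5) = 0x3391

0x3391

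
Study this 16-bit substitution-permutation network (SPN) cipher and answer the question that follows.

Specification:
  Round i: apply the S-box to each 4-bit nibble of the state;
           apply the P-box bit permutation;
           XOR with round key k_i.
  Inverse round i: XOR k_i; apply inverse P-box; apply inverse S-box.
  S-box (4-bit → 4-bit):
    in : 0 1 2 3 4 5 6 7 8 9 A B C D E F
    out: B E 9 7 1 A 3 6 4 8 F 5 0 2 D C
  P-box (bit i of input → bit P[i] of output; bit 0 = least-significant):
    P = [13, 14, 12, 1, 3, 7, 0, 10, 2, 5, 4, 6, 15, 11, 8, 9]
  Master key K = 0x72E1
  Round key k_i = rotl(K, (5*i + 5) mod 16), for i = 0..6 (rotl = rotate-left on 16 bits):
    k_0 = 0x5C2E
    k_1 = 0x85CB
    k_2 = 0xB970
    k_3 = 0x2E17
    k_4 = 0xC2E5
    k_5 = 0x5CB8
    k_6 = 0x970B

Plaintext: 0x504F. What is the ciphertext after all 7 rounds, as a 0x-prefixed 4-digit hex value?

0x62B8

s_0 = plaintext = 0x504F
s_1 = Round(s_0, k_0) = 0x4640
s_2 = Round(s_1, k_1) = 0x65E5
s_3 = Round(s_2, k_2) = 0x751B
s_4 = Round(s_3, k_3) = 0x13F6
s_5 = Round(s_4, k_4) = 0xADD0
s_6 = Round(s_5, k_5) = 0xB71A
s_7 = Round(s_6, k_6) = 0x62B8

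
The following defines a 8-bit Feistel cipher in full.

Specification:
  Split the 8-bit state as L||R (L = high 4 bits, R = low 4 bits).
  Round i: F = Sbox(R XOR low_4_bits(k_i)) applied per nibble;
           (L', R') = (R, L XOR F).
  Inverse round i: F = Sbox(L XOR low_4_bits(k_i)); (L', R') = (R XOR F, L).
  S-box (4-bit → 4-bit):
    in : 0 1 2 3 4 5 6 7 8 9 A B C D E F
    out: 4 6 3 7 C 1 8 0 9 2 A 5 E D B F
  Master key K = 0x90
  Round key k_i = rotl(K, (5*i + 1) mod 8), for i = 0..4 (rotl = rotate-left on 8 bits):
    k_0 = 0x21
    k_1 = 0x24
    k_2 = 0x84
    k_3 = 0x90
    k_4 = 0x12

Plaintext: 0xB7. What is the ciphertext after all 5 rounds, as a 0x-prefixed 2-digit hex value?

0xB6

s_0 = plaintext = 0xB7
s_1 = Round(s_0, k_0) = 0x73
s_2 = Round(s_1, k_1) = 0x37
s_3 = Round(s_2, k_2) = 0x74
s_4 = Round(s_3, k_3) = 0x4B
s_5 = Round(s_4, k_4) = 0xB6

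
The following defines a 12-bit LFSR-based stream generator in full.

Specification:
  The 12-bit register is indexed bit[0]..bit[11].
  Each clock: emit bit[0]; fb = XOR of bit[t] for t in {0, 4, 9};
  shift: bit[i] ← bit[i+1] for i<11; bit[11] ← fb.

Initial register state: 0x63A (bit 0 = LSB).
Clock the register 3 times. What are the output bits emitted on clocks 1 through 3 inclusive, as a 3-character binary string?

reg_0 = 0x63A
clock 1: out=0, reg = 0x31D
clock 2: out=1, reg = 0x98E
clock 3: out=0, reg = 0x4C7

010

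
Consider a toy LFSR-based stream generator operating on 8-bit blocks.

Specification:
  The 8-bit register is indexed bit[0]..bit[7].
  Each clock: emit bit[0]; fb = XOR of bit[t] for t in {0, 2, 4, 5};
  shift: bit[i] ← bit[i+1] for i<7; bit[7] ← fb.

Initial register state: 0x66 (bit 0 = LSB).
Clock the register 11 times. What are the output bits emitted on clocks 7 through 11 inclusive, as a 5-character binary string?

reg_0 = 0x66
clock 1: out=0, reg = 0x33
clock 2: out=1, reg = 0x99
clock 3: out=1, reg = 0x4C
clock 4: out=0, reg = 0xA6
clock 5: out=0, reg = 0x53
clock 6: out=1, reg = 0x29
clock 7: out=1, reg = 0x14
clock 8: out=0, reg = 0x0A
clock 9: out=0, reg = 0x05
clock 10: out=1, reg = 0x02
clock 11: out=0, reg = 0x01

10010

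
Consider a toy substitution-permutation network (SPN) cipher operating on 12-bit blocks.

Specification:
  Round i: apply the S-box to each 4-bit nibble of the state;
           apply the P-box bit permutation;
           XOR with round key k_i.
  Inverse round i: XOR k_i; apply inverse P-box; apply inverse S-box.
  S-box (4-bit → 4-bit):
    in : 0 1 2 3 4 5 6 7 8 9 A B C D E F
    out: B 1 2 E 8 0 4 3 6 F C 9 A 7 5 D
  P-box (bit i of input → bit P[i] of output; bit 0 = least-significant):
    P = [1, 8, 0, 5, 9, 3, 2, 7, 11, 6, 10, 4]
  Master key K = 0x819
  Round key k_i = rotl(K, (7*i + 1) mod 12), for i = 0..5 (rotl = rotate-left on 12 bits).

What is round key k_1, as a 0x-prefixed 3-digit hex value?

0x981

K = 0x819
k_0 = rotl(K, (7*0+1) mod 12) = rotl(K, 1) = 0x033
k_1 = rotl(K, (7*1+1) mod 12) = rotl(K, 8) = 0x981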